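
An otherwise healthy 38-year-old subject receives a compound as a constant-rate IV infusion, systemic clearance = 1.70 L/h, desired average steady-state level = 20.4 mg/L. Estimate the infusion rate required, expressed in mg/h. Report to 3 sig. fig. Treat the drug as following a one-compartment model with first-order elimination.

At steady state, infusion rate R₀ = Css × CL = 20.4 × 1.700 = 34.68 mg/h

34.7 mg/h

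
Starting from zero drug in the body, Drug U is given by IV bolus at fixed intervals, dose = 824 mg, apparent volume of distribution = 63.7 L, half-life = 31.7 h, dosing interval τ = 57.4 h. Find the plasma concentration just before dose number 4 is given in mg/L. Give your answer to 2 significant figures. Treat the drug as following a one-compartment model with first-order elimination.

5.0 mg/L

C₀ per dose = Dose / Vd = 824 / 63.7 = 12.94 mg/L
k = ln2 / t½ = 0.693147 / 31.7 = 0.02187 h⁻¹
Fraction remaining after one interval: r = e^(−kτ) = e^(−0.02187 × 57.4) = 0.2850
Before dose 4, 3 doses have been given (aged 1τ, 2τ, 3τ).
C_trough = C₀ × (r + r² + … + r^3) = C₀ × r(1−r^3)/(1−r)
        = 12.94 × 0.2850 × (1 − 0.02315) / (1 − 0.2850) = 5.038 mg/L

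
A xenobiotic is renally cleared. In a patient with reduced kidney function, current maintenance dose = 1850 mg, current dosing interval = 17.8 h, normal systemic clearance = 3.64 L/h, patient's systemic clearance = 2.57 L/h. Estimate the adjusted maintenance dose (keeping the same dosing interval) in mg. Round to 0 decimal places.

1306 mg

To keep the same average steady-state level, dosing rate must scale with clearance.
CL ratio = 2.57 / 3.64 = 0.7060
New dose (same interval) = 1850 × 0.7060 = 1306 mg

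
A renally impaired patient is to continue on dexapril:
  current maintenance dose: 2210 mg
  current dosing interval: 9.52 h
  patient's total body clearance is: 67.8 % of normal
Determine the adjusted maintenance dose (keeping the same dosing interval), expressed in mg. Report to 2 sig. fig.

To keep the same average steady-state level, dosing rate must scale with clearance.
CL ratio = 67.8 / 100 = 0.6780
New dose (same interval) = 2210 × 0.6780 = 1498 mg

1500 mg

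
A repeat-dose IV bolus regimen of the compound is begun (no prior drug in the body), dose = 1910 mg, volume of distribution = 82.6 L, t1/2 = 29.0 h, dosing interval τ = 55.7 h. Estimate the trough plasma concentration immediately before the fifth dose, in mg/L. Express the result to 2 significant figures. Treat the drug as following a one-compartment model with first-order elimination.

8.3 mg/L

C₀ per dose = Dose / Vd = 1910 / 82.6 = 23.12 mg/L
k = ln2 / t½ = 0.693147 / 29.0 = 0.02390 h⁻¹
Fraction remaining after one interval: r = e^(−kτ) = e^(−0.02390 × 55.7) = 0.2642
Before dose 5, 4 doses have been given (aged 1τ, 2τ, 3τ, 4τ).
C_trough = C₀ × (r + r² + … + r^4) = C₀ × r(1−r^4)/(1−r)
        = 23.12 × 0.2642 × (1 − 0.004872) / (1 − 0.2642) = 8.261 mg/L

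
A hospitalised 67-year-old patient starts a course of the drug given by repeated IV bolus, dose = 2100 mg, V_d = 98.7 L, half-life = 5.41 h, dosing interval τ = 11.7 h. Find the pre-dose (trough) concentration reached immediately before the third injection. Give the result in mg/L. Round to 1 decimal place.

5.8 mg/L

C₀ per dose = Dose / Vd = 2100 / 98.7 = 21.28 mg/L
k = ln2 / t½ = 0.693147 / 5.41 = 0.1281 h⁻¹
Fraction remaining after one interval: r = e^(−kτ) = e^(−0.1281 × 11.7) = 0.2234
Before dose 3, 2 doses have been given (aged 1τ, 2τ).
C_trough = C₀ × (r + r²) = 21.28 × (0.2234 + 0.04991) = 5.816 mg/L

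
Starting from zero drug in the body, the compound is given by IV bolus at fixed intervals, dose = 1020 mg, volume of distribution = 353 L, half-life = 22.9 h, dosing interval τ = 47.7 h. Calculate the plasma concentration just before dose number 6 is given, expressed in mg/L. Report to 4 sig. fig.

C₀ per dose = Dose / Vd = 1020 / 353 = 2.890 mg/L
k = ln2 / t½ = 0.693147 / 22.9 = 0.03027 h⁻¹
Fraction remaining after one interval: r = e^(−kτ) = e^(−0.03027 × 47.7) = 0.2360
Before dose 6, 5 doses have been given (aged 1τ, 2τ, 3τ, 4τ, 5τ).
C_trough = C₀ × (r + r² + … + r^5) = C₀ × r(1−r^5)/(1−r)
        = 2.890 × 0.2360 × (1 − 0.0007321) / (1 − 0.2360) = 0.8921 mg/L

0.8921 mg/L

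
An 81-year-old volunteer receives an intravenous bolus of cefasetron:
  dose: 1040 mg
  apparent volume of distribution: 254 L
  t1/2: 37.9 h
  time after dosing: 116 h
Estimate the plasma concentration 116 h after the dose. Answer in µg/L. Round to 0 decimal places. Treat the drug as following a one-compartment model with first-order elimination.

C₀ = Dose / Vd = 1040 / 254 = 4.094 mg/L
k = ln2 / t½ = 0.693147 / 37.9 = 0.01829 h⁻¹
C = C₀ · e^(−k·t) = 4.094 × e^(−0.01829 × 116)
  = 4.094 × 0.1198 = 0.4905 mg/L
Convert: 0.4905 mg/L × 1000 = 490.5 µg/L

491 µg/L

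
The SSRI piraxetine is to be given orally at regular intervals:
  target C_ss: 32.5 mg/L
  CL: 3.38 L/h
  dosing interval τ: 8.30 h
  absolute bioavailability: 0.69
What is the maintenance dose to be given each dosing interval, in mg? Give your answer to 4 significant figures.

1321 mg

At steady state, F × (Dose/τ) = Css × CL.
Dose = Css × CL × τ / F = 32.5 × 3.380 × 8.30 / 0.69 = 1321 mg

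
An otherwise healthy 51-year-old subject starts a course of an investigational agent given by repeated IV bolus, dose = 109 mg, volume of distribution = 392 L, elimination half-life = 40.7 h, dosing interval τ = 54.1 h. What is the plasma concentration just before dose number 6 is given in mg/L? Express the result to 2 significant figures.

C₀ per dose = Dose / Vd = 109 / 392 = 0.2781 mg/L
k = ln2 / t½ = 0.693147 / 40.7 = 0.01703 h⁻¹
Fraction remaining after one interval: r = e^(−kτ) = e^(−0.01703 × 54.1) = 0.3980
Before dose 6, 5 doses have been given (aged 1τ, 2τ, 3τ, 4τ, 5τ).
C_trough = C₀ × (r + r² + … + r^5) = C₀ × r(1−r^5)/(1−r)
        = 0.2781 × 0.3980 × (1 − 0.009987) / (1 − 0.3980) = 0.1820 mg/L

0.18 mg/L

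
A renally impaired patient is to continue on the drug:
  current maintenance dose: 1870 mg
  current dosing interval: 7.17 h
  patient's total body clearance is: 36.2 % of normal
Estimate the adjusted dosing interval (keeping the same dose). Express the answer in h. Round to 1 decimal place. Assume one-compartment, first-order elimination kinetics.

To keep the same average steady-state level, dosing rate must scale with clearance.
CL ratio = 36.2 / 100 = 0.3620
New interval (same dose) = 7.17 / 0.3620 = 19.81 h

19.8 h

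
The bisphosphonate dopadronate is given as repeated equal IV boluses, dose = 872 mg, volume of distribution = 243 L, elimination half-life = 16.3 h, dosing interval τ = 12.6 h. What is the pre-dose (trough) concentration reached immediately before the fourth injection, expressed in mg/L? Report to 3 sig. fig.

C₀ per dose = Dose / Vd = 872 / 243 = 3.588 mg/L
k = ln2 / t½ = 0.693147 / 16.3 = 0.04252 h⁻¹
Fraction remaining after one interval: r = e^(−kτ) = e^(−0.04252 × 12.6) = 0.5852
Before dose 4, 3 doses have been given (aged 1τ, 2τ, 3τ).
C_trough = C₀ × (r + r² + … + r^3) = C₀ × r(1−r^3)/(1−r)
        = 3.588 × 0.5852 × (1 − 0.2004) / (1 − 0.5852) = 4.048 mg/L

4.05 mg/L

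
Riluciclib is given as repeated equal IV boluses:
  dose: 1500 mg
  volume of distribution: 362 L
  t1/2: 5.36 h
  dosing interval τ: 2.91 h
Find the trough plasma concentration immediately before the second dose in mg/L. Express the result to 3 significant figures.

2.84 mg/L

C₀ per dose = Dose / Vd = 1500 / 362 = 4.144 mg/L
k = ln2 / t½ = 0.693147 / 5.36 = 0.1293 h⁻¹
Fraction remaining after one interval: r = e^(−kτ) = e^(−0.1293 × 2.91) = 0.6864
Before dose 2, 1 dose has been given (aged 1τ).
C_trough = C₀ × r = 4.144 × 0.6864 = 2.844 mg/L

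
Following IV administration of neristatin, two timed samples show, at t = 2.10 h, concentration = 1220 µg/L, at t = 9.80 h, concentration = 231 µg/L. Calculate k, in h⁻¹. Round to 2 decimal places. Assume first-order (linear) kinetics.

k = ln(C₁/C₂) / (t₂ − t₁) = ln(1220/231) / (9.80 − 2.10)
  = 1.664 / 7.700 = 0.2161 h⁻¹

0.22 h⁻¹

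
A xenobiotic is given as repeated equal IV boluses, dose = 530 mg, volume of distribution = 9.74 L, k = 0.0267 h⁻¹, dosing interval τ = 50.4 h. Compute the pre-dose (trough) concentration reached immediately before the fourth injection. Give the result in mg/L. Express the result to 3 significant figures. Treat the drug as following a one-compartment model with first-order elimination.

18.8 mg/L

C₀ per dose = Dose / Vd = 530 / 9.74 = 54.41 mg/L
Fraction remaining after one interval: r = e^(−kτ) = e^(−0.02670 × 50.4) = 0.2604
Before dose 4, 3 doses have been given (aged 1τ, 2τ, 3τ).
C_trough = C₀ × (r + r² + … + r^3) = C₀ × r(1−r^3)/(1−r)
        = 54.41 × 0.2604 × (1 − 0.01766) / (1 − 0.2604) = 18.82 mg/L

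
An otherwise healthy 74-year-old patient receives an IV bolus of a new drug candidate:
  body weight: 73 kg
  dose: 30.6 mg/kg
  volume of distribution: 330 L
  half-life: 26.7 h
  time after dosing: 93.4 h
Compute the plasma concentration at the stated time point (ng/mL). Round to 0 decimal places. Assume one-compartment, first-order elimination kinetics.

599 ng/mL

Total dose = 30.6 × 73 = 2234 mg
C₀ = Dose / Vd = 2234 / 330 = 6.770 mg/L
k = ln2 / t½ = 0.693147 / 26.7 = 0.02596 h⁻¹
C = C₀ · e^(−k·t) = 6.770 × e^(−0.02596 × 93.4)
  = 6.770 × 0.08851 = 0.5992 mg/L
Convert: 0.5992 mg/L × 1000 = 599.2 ng/mL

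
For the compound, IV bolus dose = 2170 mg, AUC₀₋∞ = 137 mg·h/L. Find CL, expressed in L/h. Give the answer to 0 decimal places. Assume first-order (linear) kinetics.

CL = Dose / AUC = 2170 / 137 = 15.84 L/h

16 L/h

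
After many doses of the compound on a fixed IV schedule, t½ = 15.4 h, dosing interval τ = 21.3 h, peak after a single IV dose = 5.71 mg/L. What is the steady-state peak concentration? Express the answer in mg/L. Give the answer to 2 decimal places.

k = ln2 / t½ = 0.693147 / 15.4 = 0.04501 h⁻¹
e^(−kτ) = e^(−0.04501 × 21.3) = 0.3834
Accumulation ratio R = 1 / (1 − e^(−kτ)) = 1 / (1 − 0.3834) = 1.622
Steady-state peak = C₀ × R = 5.71 × 1.622 = 9.262 mg/L

9.26 mg/L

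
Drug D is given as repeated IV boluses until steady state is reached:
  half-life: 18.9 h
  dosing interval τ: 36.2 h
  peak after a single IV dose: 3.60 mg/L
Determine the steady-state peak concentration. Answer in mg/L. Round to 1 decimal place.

4.9 mg/L

k = ln2 / t½ = 0.693147 / 18.9 = 0.03667 h⁻¹
e^(−kτ) = e^(−0.03667 × 36.2) = 0.2652
Accumulation ratio R = 1 / (1 − e^(−kτ)) = 1 / (1 − 0.2652) = 1.361
Steady-state peak = C₀ × R = 3.60 × 1.361 = 4.900 mg/L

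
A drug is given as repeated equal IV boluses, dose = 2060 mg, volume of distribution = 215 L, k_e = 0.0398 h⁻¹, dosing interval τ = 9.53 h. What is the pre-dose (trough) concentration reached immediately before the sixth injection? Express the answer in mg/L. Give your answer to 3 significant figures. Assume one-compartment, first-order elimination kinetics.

C₀ per dose = Dose / Vd = 2060 / 215 = 9.581 mg/L
Fraction remaining after one interval: r = e^(−kτ) = e^(−0.03980 × 9.53) = 0.6843
Before dose 6, 5 doses have been given (aged 1τ, 2τ, 3τ, 4τ, 5τ).
C_trough = C₀ × (r + r² + … + r^5) = C₀ × r(1−r^5)/(1−r)
        = 9.581 × 0.6843 × (1 − 0.1500) / (1 − 0.6843) = 17.65 mg/L

17.7 mg/L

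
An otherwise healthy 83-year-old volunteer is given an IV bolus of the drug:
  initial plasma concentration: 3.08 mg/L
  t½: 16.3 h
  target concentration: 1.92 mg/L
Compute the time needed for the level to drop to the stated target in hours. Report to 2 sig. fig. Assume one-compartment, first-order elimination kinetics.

11 h

k = ln2 / t½ = 0.693147 / 16.3 = 0.04252 h⁻¹
t = ln(C₀ / C) / k = ln(3.080 / 1.92) / 0.04252
  = ln(1.604) / 0.04252 = 0.4725 / 0.04252 = 11.11 h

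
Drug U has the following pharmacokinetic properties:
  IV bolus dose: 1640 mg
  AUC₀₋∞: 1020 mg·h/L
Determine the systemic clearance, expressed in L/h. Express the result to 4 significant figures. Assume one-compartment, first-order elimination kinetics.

1.608 L/h

CL = Dose / AUC = 1640 / 1020 = 1.608 L/h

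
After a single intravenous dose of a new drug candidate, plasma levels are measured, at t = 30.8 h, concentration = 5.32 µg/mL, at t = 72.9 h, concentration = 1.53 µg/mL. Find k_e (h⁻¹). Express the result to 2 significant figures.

0.030 h⁻¹

k = ln(C₁/C₂) / (t₂ − t₁) = ln(5.32/1.53) / (72.9 − 30.8)
  = 1.246 / 42.10 = 0.02960 h⁻¹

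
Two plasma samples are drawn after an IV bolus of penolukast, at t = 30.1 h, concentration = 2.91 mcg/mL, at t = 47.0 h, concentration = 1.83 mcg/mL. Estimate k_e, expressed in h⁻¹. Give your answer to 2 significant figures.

0.027 h⁻¹

k = ln(C₁/C₂) / (t₂ − t₁) = ln(2.91/1.83) / (47.0 − 30.1)
  = 0.4638 / 16.90 = 0.02744 h⁻¹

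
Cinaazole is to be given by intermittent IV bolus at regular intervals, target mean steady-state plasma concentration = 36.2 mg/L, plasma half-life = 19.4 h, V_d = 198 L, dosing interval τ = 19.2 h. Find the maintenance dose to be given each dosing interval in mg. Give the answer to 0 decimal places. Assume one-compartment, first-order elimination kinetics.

k = ln2 / t½ = 0.693147 / 19.4 = 0.03573 h⁻¹
CL = k × Vd = 0.03573 × 198 = 7.075 L/h
At steady state, Dose/τ = Css × CL.
Dose = Css × CL × τ = 36.2 × 7.075 × 19.2 = 4917 mg

4917 mg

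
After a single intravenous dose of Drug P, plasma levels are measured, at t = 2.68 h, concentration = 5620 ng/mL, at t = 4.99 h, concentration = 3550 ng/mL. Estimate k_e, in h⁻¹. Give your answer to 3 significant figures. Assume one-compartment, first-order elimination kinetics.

0.199 h⁻¹

k = ln(C₁/C₂) / (t₂ − t₁) = ln(5620/3550) / (4.99 − 2.68)
  = 0.4594 / 2.310 = 0.1989 h⁻¹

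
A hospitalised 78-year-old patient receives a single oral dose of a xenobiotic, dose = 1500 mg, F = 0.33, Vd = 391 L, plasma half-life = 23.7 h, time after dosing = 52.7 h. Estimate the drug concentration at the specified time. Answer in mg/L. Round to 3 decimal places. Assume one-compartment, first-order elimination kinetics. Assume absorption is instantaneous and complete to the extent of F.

Amount reaching circulation = F × Dose = 0.33 × 1500 = 495.0 mg
C₀ = F·Dose / Vd = 495.0 / 391 = 1.266 mg/L
k = ln2 / t½ = 0.693147 / 23.7 = 0.02925 h⁻¹
C = C₀ · e^(−k·t) = 1.266 × e^(−0.02925 × 52.7)
  = 1.266 × 0.2141 = 0.2711 mg/L

0.271 mg/L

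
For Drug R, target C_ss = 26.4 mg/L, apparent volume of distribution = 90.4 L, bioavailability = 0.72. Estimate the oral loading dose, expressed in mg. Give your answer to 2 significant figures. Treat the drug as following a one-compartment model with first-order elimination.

3300 mg

LD = Css × Vd / F = 26.4 × 90.4 / 0.72 = 3315 mg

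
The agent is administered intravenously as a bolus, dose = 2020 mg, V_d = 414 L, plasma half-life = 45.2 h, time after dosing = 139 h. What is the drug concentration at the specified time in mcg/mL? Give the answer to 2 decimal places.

0.58 mcg/mL

C₀ = Dose / Vd = 2020 / 414 = 4.879 mg/L
k = ln2 / t½ = 0.693147 / 45.2 = 0.01534 h⁻¹
C = C₀ · e^(−k·t) = 4.879 × e^(−0.01534 × 139)
  = 4.879 × 0.1186 = 0.5786 mg/L
(0.5786 mg/L = 0.5786 mcg/mL)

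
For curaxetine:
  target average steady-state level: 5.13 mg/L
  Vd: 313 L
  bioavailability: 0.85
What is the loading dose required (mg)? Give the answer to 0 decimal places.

1889 mg

LD = Css × Vd / F = 5.13 × 313 / 0.85 = 1889 mg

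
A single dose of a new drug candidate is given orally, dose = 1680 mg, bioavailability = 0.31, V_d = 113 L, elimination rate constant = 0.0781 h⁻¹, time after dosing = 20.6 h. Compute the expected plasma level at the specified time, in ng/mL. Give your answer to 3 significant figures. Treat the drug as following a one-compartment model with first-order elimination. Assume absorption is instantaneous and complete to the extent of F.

922 ng/mL

Amount reaching circulation = F × Dose = 0.31 × 1680 = 520.8 mg
C₀ = F·Dose / Vd = 520.8 / 113 = 4.609 mg/L
C = C₀ · e^(−k·t) = 4.609 × e^(−0.07810 × 20.6)
  = 4.609 × 0.2001 = 0.9223 mg/L
Convert: 0.9223 mg/L × 1000 = 922.3 ng/mL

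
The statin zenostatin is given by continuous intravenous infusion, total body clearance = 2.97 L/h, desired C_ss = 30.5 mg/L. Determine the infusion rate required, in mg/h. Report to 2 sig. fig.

91 mg/h

At steady state, infusion rate R₀ = Css × CL = 30.5 × 2.970 = 90.59 mg/h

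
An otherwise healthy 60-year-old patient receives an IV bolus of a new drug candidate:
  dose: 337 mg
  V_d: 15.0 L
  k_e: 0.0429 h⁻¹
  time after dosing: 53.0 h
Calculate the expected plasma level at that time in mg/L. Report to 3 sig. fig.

2.31 mg/L

C₀ = Dose / Vd = 337.0 / 15.0 = 22.47 mg/L
C = C₀ · e^(−k·t) = 22.47 × e^(−0.04290 × 53.0)
  = 22.47 × 0.1029 = 2.312 mg/L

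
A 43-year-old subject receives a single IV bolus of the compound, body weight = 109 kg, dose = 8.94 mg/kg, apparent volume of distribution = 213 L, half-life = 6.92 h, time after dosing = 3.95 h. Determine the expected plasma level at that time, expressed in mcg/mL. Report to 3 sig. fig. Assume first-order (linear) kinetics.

3.08 mcg/mL

Total dose = 8.94 × 109 = 974.5 mg
C₀ = Dose / Vd = 974.5 / 213 = 4.575 mg/L
k = ln2 / t½ = 0.693147 / 6.92 = 0.1002 h⁻¹
C = C₀ · e^(−k·t) = 4.575 × e^(−0.1002 × 3.95)
  = 4.575 × 0.6731 = 3.079 mg/L
(3.079 mg/L = 3.079 mcg/mL)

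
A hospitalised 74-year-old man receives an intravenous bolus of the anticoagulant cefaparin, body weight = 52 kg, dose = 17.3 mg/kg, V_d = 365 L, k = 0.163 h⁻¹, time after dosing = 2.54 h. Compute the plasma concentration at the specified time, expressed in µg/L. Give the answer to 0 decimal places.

Total dose = 17.3 × 52 = 899.6 mg
C₀ = Dose / Vd = 899.6 / 365 = 2.465 mg/L
C = C₀ · e^(−k·t) = 2.465 × e^(−0.1630 × 2.54)
  = 2.465 × 0.6610 = 1.629 mg/L
Convert: 1.629 mg/L × 1000 = 1629 µg/L

1629 µg/L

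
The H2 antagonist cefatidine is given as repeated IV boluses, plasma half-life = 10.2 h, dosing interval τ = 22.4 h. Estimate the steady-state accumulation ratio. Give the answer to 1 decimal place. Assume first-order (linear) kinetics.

1.3

k = ln2 / t½ = 0.693147 / 10.2 = 0.06796 h⁻¹
e^(−kτ) = e^(−0.06796 × 22.4) = 0.2182
Accumulation ratio R = 1 / (1 − e^(−kτ)) = 1 / (1 − 0.2182) = 1.279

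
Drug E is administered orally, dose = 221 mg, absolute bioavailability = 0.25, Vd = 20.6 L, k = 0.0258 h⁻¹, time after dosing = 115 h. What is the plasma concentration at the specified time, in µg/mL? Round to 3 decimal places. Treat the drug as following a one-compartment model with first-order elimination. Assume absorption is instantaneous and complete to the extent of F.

0.138 µg/mL

Amount reaching circulation = F × Dose = 0.25 × 221.0 = 55.25 mg
C₀ = F·Dose / Vd = 55.25 / 20.6 = 2.682 mg/L
C = C₀ · e^(−k·t) = 2.682 × e^(−0.02580 × 115)
  = 2.682 × 0.05146 = 0.1380 mg/L
(0.1380 mg/L = 0.1380 µg/mL)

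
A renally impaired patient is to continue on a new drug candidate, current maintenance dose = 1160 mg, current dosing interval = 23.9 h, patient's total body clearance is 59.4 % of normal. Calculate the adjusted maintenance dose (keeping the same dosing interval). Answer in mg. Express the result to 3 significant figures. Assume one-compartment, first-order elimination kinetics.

To keep the same average steady-state level, dosing rate must scale with clearance.
CL ratio = 59.4 / 100 = 0.5940
New dose (same interval) = 1160 × 0.5940 = 689.0 mg

689 mg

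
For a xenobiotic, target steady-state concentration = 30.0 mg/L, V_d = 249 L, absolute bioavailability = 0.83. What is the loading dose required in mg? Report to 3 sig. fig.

9000 mg

LD = Css × Vd / F = 30.0 × 249 / 0.83 = 9000 mg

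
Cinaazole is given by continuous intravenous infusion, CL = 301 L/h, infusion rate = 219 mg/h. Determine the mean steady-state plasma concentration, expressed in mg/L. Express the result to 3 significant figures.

At steady state Css = R₀ / CL = 219 / 301.0 = 0.7276 mg/L

0.728 mg/L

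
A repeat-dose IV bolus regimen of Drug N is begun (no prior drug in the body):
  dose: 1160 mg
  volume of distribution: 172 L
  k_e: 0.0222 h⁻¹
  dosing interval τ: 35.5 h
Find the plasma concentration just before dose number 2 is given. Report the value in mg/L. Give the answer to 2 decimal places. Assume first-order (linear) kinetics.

3.07 mg/L

C₀ per dose = Dose / Vd = 1160 / 172 = 6.744 mg/L
Fraction remaining after one interval: r = e^(−kτ) = e^(−0.02220 × 35.5) = 0.4547
Before dose 2, 1 dose has been given (aged 1τ).
C_trough = C₀ × r = 6.744 × 0.4547 = 3.066 mg/L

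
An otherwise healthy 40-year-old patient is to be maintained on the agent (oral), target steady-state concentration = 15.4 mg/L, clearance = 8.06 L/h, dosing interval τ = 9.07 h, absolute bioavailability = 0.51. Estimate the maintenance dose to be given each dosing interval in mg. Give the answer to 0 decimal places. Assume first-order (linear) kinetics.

At steady state, F × (Dose/τ) = Css × CL.
Dose = Css × CL × τ / F = 15.4 × 8.060 × 9.07 / 0.51 = 2207 mg

2207 mg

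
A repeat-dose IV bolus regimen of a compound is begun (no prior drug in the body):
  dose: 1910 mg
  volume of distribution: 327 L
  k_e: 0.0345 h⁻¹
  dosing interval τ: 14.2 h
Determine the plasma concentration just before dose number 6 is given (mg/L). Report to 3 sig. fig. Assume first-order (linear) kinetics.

8.44 mg/L

C₀ per dose = Dose / Vd = 1910 / 327 = 5.841 mg/L
Fraction remaining after one interval: r = e^(−kτ) = e^(−0.03450 × 14.2) = 0.6127
Before dose 6, 5 doses have been given (aged 1τ, 2τ, 3τ, 4τ, 5τ).
C_trough = C₀ × (r + r² + … + r^5) = C₀ × r(1−r^5)/(1−r)
        = 5.841 × 0.6127 × (1 − 0.08635) / (1 − 0.6127) = 8.442 mg/L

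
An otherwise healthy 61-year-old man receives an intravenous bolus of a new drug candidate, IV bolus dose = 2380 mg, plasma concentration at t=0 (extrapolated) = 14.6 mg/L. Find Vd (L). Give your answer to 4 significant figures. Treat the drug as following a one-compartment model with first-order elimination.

163.0 L

Vd = Dose / C₀ = 2380 / 14.6 = 163.0 L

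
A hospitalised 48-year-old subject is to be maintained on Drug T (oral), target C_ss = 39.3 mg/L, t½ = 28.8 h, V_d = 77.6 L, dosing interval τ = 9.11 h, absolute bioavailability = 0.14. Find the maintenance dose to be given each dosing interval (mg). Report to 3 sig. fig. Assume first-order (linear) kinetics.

k = ln2 / t½ = 0.693147 / 28.8 = 0.02407 h⁻¹
CL = k × Vd = 0.02407 × 77.6 = 1.868 L/h
At steady state, F × (Dose/τ) = Css × CL.
Dose = Css × CL × τ / F = 39.3 × 1.868 × 9.11 / 0.14 = 4777 mg

4780 mg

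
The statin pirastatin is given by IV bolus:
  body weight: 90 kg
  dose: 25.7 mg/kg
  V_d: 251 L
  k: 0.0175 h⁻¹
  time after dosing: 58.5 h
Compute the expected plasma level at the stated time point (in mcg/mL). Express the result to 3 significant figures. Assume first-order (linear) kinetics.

3.31 mcg/mL

Total dose = 25.7 × 90 = 2313 mg
C₀ = Dose / Vd = 2313 / 251 = 9.215 mg/L
C = C₀ · e^(−k·t) = 9.215 × e^(−0.01750 × 58.5)
  = 9.215 × 0.3592 = 3.310 mg/L
(3.310 mg/L = 3.310 mcg/mL)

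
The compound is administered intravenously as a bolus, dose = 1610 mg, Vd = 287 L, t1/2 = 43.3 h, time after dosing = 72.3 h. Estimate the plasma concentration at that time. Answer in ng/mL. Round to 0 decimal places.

1763 ng/mL

C₀ = Dose / Vd = 1610 / 287 = 5.610 mg/L
k = ln2 / t½ = 0.693147 / 43.3 = 0.01601 h⁻¹
C = C₀ · e^(−k·t) = 5.610 × e^(−0.01601 × 72.3)
  = 5.610 × 0.3143 = 1.763 mg/L
Convert: 1.763 mg/L × 1000 = 1763 ng/mL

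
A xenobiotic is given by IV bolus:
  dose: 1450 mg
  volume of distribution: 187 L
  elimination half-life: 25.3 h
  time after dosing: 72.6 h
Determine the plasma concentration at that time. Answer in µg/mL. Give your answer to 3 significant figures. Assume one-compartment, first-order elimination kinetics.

C₀ = Dose / Vd = 1450 / 187 = 7.754 mg/L
k = ln2 / t½ = 0.693147 / 25.3 = 0.02740 h⁻¹
C = C₀ · e^(−k·t) = 7.754 × e^(−0.02740 × 72.6)
  = 7.754 × 0.1368 = 1.061 mg/L
(1.061 mg/L = 1.061 µg/mL)

1.06 µg/mL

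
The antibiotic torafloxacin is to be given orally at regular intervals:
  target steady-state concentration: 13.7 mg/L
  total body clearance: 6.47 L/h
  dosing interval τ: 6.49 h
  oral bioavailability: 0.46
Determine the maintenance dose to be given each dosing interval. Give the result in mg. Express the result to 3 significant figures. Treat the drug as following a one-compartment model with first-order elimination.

At steady state, F × (Dose/τ) = Css × CL.
Dose = Css × CL × τ / F = 13.7 × 6.470 × 6.49 / 0.46 = 1251 mg

1250 mg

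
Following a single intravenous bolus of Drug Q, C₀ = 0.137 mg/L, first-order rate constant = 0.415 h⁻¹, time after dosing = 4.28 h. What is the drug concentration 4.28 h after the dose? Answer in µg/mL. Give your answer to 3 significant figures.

0.0232 µg/mL

C = C₀ · e^(−k·t) = 0.1370 × e^(−0.4150 × 4.28)
  = 0.1370 × 0.1693 = 0.02319 mg/L
(0.02319 mg/L = 0.02319 µg/mL)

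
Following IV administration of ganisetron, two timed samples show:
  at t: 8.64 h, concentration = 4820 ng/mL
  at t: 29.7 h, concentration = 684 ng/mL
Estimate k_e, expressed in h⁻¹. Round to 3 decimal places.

0.093 h⁻¹

k = ln(C₁/C₂) / (t₂ − t₁) = ln(4820/684) / (29.7 − 8.64)
  = 1.953 / 21.06 = 0.09274 h⁻¹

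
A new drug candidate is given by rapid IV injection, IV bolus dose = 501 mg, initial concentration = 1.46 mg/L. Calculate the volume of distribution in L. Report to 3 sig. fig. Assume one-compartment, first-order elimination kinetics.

343 L

Vd = Dose / C₀ = 501.0 / 1.46 = 343.2 L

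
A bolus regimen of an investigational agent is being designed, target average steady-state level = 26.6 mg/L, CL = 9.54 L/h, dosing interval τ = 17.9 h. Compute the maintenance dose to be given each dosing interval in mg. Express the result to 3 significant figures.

At steady state, Dose/τ = Css × CL.
Dose = Css × CL × τ = 26.6 × 9.540 × 17.9 = 4542 mg

4540 mg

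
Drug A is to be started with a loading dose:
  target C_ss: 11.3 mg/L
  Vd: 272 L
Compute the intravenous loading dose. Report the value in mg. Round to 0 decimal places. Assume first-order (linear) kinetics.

3074 mg

LD = Css × Vd = 11.3 × 272 = 3074 mg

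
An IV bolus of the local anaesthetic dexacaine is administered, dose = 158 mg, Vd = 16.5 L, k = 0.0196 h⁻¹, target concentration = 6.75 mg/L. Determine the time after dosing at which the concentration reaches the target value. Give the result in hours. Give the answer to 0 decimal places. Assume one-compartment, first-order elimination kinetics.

C₀ = Dose / Vd = 158.0 / 16.5 = 9.576 mg/L
t = ln(C₀ / C) / k = ln(9.576 / 6.75) / 0.01960
  = ln(1.419) / 0.01960 = 0.3500 / 0.01960 = 17.86 h

18 h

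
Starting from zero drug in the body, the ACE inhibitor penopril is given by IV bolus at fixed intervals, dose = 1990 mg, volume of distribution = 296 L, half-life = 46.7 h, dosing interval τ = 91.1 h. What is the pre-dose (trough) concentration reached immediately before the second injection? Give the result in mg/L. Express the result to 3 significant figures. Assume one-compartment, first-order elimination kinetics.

C₀ per dose = Dose / Vd = 1990 / 296 = 6.723 mg/L
k = ln2 / t½ = 0.693147 / 46.7 = 0.01484 h⁻¹
Fraction remaining after one interval: r = e^(−kτ) = e^(−0.01484 × 91.1) = 0.2587
Before dose 2, 1 dose has been given (aged 1τ).
C_trough = C₀ × r = 6.723 × 0.2587 = 1.739 mg/L

1.74 mg/L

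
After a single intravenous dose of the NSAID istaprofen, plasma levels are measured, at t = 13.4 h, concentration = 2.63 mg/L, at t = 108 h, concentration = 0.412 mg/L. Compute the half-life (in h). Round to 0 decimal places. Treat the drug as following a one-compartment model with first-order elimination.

k = ln(C₁/C₂) / (t₂ − t₁) = ln(2.63/0.412) / (108 − 13.4)
  = 1.854 / 94.60 = 0.01960 h⁻¹
t½ = ln2 / k = 0.693147 / 0.01960 = 35.36 h

35 h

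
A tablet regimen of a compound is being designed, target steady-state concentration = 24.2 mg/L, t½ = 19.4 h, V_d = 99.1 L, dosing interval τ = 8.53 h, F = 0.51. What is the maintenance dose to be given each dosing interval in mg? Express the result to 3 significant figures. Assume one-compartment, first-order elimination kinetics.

1430 mg

k = ln2 / t½ = 0.693147 / 19.4 = 0.03573 h⁻¹
CL = k × Vd = 0.03573 × 99.1 = 3.541 L/h
At steady state, F × (Dose/τ) = Css × CL.
Dose = Css × CL × τ / F = 24.2 × 3.541 × 8.53 / 0.51 = 1433 mg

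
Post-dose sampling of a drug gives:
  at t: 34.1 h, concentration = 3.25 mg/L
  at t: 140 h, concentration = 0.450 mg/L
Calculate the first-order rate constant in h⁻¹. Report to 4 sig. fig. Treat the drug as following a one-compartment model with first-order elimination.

0.01867 h⁻¹

k = ln(C₁/C₂) / (t₂ − t₁) = ln(3.25/0.450) / (140 − 34.1)
  = 1.977 / 105.9 = 0.01867 h⁻¹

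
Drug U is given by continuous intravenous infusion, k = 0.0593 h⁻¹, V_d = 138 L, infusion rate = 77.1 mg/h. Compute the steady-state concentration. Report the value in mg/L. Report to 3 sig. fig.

9.42 mg/L

CL = k × Vd = 0.05930 × 138 = 8.183 L/h
At steady state Css = R₀ / CL = 77.1 / 8.183 = 9.422 mg/L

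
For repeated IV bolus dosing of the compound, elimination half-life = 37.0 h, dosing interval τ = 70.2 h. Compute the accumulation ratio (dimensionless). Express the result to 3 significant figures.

1.37

k = ln2 / t½ = 0.693147 / 37.0 = 0.01873 h⁻¹
e^(−kτ) = e^(−0.01873 × 70.2) = 0.2685
Accumulation ratio R = 1 / (1 − e^(−kτ)) = 1 / (1 − 0.2685) = 1.367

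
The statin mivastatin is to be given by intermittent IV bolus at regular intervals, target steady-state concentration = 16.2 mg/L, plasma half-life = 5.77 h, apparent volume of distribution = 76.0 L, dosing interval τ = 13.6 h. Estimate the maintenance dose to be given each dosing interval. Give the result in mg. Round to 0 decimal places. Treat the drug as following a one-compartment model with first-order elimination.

k = ln2 / t½ = 0.693147 / 5.77 = 0.1201 h⁻¹
CL = k × Vd = 0.1201 × 76.0 = 9.128 L/h
At steady state, Dose/τ = Css × CL.
Dose = Css × CL × τ = 16.2 × 9.128 × 13.6 = 2011 mg

2011 mg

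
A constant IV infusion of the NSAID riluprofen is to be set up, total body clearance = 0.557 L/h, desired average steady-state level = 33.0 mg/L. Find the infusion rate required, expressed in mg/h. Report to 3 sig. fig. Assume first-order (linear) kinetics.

At steady state, infusion rate R₀ = Css × CL = 33.0 × 0.5570 = 18.38 mg/h

18.4 mg/h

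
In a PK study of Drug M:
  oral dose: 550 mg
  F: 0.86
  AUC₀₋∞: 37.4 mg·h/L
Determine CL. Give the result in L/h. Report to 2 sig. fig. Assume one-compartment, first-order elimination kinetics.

CL = F·Dose / AUC = 0.86 × 550 / 37.4 = 12.65 L/h

13 L/h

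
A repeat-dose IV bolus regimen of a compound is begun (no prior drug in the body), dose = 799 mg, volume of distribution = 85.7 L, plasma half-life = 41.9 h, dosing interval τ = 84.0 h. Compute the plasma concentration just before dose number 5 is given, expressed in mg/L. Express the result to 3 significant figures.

3.08 mg/L

C₀ per dose = Dose / Vd = 799 / 85.7 = 9.323 mg/L
k = ln2 / t½ = 0.693147 / 41.9 = 0.01654 h⁻¹
Fraction remaining after one interval: r = e^(−kτ) = e^(−0.01654 × 84.0) = 0.2492
Before dose 5, 4 doses have been given (aged 1τ, 2τ, 3τ, 4τ).
C_trough = C₀ × (r + r² + … + r^4) = C₀ × r(1−r^4)/(1−r)
        = 9.323 × 0.2492 × (1 − 0.003856) / (1 − 0.2492) = 3.082 mg/L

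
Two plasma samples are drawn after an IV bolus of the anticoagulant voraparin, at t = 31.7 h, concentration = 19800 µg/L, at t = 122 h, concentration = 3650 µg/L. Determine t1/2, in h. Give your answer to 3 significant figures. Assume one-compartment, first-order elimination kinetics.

k = ln(C₁/C₂) / (t₂ − t₁) = ln(19800/3650) / (122 − 31.7)
  = 1.691 / 90.30 = 0.01873 h⁻¹
t½ = ln2 / k = 0.693147 / 0.01873 = 37.01 h

37.0 h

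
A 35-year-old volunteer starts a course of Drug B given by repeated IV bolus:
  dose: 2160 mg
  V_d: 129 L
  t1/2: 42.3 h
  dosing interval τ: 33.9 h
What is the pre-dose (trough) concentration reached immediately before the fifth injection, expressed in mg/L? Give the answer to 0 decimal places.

C₀ per dose = Dose / Vd = 2160 / 129 = 16.74 mg/L
k = ln2 / t½ = 0.693147 / 42.3 = 0.01639 h⁻¹
Fraction remaining after one interval: r = e^(−kτ) = e^(−0.01639 × 33.9) = 0.5737
Before dose 5, 4 doses have been given (aged 1τ, 2τ, 3τ, 4τ).
C_trough = C₀ × (r + r² + … + r^4) = C₀ × r(1−r^4)/(1−r)
        = 16.74 × 0.5737 × (1 − 0.1083) / (1 − 0.5737) = 20.09 mg/L

20 mg/L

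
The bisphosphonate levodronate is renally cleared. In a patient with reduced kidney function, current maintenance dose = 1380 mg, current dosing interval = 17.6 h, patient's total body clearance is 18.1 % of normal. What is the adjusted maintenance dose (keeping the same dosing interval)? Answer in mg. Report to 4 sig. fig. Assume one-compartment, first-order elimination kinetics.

To keep the same average steady-state level, dosing rate must scale with clearance.
CL ratio = 18.1 / 100 = 0.1810
New dose (same interval) = 1380 × 0.1810 = 249.8 mg

249.8 mg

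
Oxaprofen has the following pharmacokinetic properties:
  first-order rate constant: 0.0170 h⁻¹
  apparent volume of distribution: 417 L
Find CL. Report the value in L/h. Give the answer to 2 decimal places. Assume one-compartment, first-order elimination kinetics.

7.09 L/h

CL = k × Vd = 0.0170 × 417 = 7.089 L/h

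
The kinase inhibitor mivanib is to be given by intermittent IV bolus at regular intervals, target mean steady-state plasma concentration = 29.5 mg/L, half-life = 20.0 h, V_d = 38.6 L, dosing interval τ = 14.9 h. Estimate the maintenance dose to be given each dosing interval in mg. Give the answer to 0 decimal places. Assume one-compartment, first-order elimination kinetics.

k = ln2 / t½ = 0.693147 / 20.0 = 0.03466 h⁻¹
CL = k × Vd = 0.03466 × 38.6 = 1.338 L/h
At steady state, Dose/τ = Css × CL.
Dose = Css × CL × τ = 29.5 × 1.338 × 14.9 = 588.1 mg

588 mg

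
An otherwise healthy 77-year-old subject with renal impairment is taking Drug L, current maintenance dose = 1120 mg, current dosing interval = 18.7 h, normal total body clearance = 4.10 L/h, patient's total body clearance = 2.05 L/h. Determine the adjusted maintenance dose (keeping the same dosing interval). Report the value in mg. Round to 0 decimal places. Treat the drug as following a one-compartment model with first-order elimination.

To keep the same average steady-state level, dosing rate must scale with clearance.
CL ratio = 2.05 / 4.10 = 0.5000
New dose (same interval) = 1120 × 0.5000 = 560.0 mg

560 mg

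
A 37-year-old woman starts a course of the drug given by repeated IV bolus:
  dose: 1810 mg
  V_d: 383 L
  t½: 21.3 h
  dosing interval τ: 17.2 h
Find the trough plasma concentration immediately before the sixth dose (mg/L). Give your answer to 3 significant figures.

5.92 mg/L

C₀ per dose = Dose / Vd = 1810 / 383 = 4.726 mg/L
k = ln2 / t½ = 0.693147 / 21.3 = 0.03254 h⁻¹
Fraction remaining after one interval: r = e^(−kτ) = e^(−0.03254 × 17.2) = 0.5714
Before dose 6, 5 doses have been given (aged 1τ, 2τ, 3τ, 4τ, 5τ).
C_trough = C₀ × (r + r² + … + r^5) = C₀ × r(1−r^5)/(1−r)
        = 4.726 × 0.5714 × (1 − 0.06091) / (1 − 0.5714) = 5.917 mg/L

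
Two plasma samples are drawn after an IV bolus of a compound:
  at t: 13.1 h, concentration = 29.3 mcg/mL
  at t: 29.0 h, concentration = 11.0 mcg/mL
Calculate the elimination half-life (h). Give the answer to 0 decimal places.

11 h

k = ln(C₁/C₂) / (t₂ − t₁) = ln(29.3/11.0) / (29.0 − 13.1)
  = 0.9797 / 15.90 = 0.06162 h⁻¹
t½ = ln2 / k = 0.693147 / 0.06162 = 11.25 h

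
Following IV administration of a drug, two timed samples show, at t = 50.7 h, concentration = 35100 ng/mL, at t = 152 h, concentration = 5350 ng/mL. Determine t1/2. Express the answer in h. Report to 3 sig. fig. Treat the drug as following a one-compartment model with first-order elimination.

37.3 h

k = ln(C₁/C₂) / (t₂ − t₁) = ln(35100/5350) / (152 − 50.7)
  = 1.881 / 101.3 = 0.01857 h⁻¹
t½ = ln2 / k = 0.693147 / 0.01857 = 37.33 h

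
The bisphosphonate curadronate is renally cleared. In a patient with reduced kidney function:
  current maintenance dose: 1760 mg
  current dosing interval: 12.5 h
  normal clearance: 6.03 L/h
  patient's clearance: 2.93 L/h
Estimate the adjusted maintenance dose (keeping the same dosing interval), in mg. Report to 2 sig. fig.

860 mg

To keep the same average steady-state level, dosing rate must scale with clearance.
CL ratio = 2.93 / 6.03 = 0.4859
New dose (same interval) = 1760 × 0.4859 = 855.2 mg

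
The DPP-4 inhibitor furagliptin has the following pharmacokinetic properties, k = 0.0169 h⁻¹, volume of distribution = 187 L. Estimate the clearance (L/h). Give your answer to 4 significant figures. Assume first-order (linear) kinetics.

3.160 L/h

CL = k × Vd = 0.0169 × 187 = 3.160 L/h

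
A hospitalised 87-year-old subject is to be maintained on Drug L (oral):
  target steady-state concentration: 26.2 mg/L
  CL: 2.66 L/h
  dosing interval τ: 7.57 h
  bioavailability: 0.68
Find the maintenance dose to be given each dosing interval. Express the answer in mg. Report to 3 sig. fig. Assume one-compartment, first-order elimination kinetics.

776 mg

At steady state, F × (Dose/τ) = Css × CL.
Dose = Css × CL × τ / F = 26.2 × 2.660 × 7.57 / 0.68 = 775.8 mg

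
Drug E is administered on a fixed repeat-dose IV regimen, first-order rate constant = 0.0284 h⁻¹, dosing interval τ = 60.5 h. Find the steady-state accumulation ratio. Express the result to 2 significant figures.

1.2

e^(−kτ) = e^(−0.02840 × 60.5) = 0.1794
Accumulation ratio R = 1 / (1 − e^(−kτ)) = 1 / (1 − 0.1794) = 1.219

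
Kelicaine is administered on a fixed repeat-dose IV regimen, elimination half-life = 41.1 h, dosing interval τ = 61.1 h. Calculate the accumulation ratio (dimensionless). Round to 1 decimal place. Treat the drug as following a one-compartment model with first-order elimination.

1.6

k = ln2 / t½ = 0.693147 / 41.1 = 0.01686 h⁻¹
e^(−kτ) = e^(−0.01686 × 61.1) = 0.3570
Accumulation ratio R = 1 / (1 − e^(−kτ)) = 1 / (1 − 0.3570) = 1.555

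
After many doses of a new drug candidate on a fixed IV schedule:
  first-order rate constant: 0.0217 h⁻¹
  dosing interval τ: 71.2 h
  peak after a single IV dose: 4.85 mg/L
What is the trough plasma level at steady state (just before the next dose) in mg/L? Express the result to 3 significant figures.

e^(−kτ) = e^(−0.02170 × 71.2) = 0.2133
Accumulation ratio R = 1 / (1 − e^(−kτ)) = 1 / (1 − 0.2133) = 1.271
Steady-state trough = C₀ × R × e^(−kτ) = 4.85 × 1.271 × 0.2133 = 1.315 mg/L

1.32 mg/L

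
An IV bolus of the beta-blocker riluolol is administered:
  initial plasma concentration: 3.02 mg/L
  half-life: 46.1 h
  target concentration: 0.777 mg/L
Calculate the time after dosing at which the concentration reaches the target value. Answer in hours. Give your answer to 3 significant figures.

k = ln2 / t½ = 0.693147 / 46.1 = 0.01504 h⁻¹
t = ln(C₀ / C) / k = ln(3.020 / 0.777) / 0.01504
  = ln(3.887) / 0.01504 = 1.358 / 0.01504 = 90.29 h

90.3 h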